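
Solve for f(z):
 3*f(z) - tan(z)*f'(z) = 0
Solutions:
 f(z) = C1*sin(z)^3


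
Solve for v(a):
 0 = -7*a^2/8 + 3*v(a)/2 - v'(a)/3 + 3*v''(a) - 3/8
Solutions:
 v(a) = 7*a^2/12 + 7*a/27 + (C1*sin(sqrt(161)*a/18) + C2*cos(sqrt(161)*a/18))*exp(a/18) - 1969/972


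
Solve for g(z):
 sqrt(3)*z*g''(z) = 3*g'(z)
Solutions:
 g(z) = C1 + C2*z^(1 + sqrt(3))


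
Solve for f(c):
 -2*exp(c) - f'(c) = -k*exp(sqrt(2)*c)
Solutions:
 f(c) = C1 + sqrt(2)*k*exp(sqrt(2)*c)/2 - 2*exp(c)


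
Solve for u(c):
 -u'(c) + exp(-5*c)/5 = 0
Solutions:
 u(c) = C1 - exp(-5*c)/25


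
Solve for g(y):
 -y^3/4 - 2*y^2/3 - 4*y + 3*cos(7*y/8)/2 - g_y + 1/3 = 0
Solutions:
 g(y) = C1 - y^4/16 - 2*y^3/9 - 2*y^2 + y/3 + 12*sin(7*y/8)/7


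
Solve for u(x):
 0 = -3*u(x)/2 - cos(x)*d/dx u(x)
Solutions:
 u(x) = C1*(sin(x) - 1)^(3/4)/(sin(x) + 1)^(3/4)


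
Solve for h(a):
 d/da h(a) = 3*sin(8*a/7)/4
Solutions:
 h(a) = C1 - 21*cos(8*a/7)/32


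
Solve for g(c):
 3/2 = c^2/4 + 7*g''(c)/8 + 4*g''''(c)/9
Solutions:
 g(c) = C1 + C2*c + C3*sin(3*sqrt(14)*c/8) + C4*cos(3*sqrt(14)*c/8) - c^4/42 + 442*c^2/441


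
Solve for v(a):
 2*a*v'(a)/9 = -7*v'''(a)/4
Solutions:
 v(a) = C1 + Integral(C2*airyai(-2*147^(1/3)*a/21) + C3*airybi(-2*147^(1/3)*a/21), a)


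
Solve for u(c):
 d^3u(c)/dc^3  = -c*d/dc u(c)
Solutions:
 u(c) = C1 + Integral(C2*airyai(-c) + C3*airybi(-c), c)


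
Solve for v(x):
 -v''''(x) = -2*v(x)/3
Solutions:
 v(x) = C1*exp(-2^(1/4)*3^(3/4)*x/3) + C2*exp(2^(1/4)*3^(3/4)*x/3) + C3*sin(2^(1/4)*3^(3/4)*x/3) + C4*cos(2^(1/4)*3^(3/4)*x/3)


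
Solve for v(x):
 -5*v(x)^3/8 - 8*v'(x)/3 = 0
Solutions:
 v(x) = -4*sqrt(2)*sqrt(-1/(C1 - 15*x))
 v(x) = 4*sqrt(2)*sqrt(-1/(C1 - 15*x))


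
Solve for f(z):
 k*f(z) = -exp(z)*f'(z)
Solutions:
 f(z) = C1*exp(k*exp(-z))


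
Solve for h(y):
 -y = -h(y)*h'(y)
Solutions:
 h(y) = -sqrt(C1 + y^2)
 h(y) = sqrt(C1 + y^2)


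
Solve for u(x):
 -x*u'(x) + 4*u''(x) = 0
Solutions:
 u(x) = C1 + C2*erfi(sqrt(2)*x/4)


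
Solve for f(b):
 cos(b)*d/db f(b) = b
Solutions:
 f(b) = C1 + Integral(b/cos(b), b)


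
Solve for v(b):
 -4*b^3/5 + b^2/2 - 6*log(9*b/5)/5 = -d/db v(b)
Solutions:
 v(b) = C1 + b^4/5 - b^3/6 + 6*b*log(b)/5 - 6*b*log(5)/5 - 6*b/5 + 12*b*log(3)/5


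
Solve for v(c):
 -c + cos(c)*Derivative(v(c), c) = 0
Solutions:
 v(c) = C1 + Integral(c/cos(c), c)


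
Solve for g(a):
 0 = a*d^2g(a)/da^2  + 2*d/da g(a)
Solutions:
 g(a) = C1 + C2/a


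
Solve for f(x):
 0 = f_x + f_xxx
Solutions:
 f(x) = C1 + C2*sin(x) + C3*cos(x)


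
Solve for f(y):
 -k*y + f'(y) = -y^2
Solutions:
 f(y) = C1 + k*y^2/2 - y^3/3


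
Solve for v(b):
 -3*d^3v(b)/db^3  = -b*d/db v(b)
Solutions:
 v(b) = C1 + Integral(C2*airyai(3^(2/3)*b/3) + C3*airybi(3^(2/3)*b/3), b)


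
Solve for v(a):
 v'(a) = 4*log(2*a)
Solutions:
 v(a) = C1 + 4*a*log(a) - 4*a + a*log(16)


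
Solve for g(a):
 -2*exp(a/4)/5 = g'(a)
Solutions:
 g(a) = C1 - 8*exp(a/4)/5


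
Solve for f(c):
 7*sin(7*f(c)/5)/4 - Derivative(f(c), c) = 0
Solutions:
 -7*c/4 + 5*log(cos(7*f(c)/5) - 1)/14 - 5*log(cos(7*f(c)/5) + 1)/14 = C1


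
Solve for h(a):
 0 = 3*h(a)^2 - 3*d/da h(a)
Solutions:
 h(a) = -1/(C1 + a)


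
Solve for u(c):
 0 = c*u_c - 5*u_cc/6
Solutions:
 u(c) = C1 + C2*erfi(sqrt(15)*c/5)


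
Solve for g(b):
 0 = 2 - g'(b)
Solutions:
 g(b) = C1 + 2*b


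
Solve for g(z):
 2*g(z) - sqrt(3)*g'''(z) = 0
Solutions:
 g(z) = C3*exp(2^(1/3)*3^(5/6)*z/3) + (C1*sin(6^(1/3)*z/2) + C2*cos(6^(1/3)*z/2))*exp(-2^(1/3)*3^(5/6)*z/6)


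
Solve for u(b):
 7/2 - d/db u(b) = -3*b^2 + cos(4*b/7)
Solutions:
 u(b) = C1 + b^3 + 7*b/2 - 7*sin(4*b/7)/4


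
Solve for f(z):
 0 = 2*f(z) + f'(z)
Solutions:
 f(z) = C1*exp(-2*z)


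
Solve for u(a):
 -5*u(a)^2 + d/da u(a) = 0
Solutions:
 u(a) = -1/(C1 + 5*a)


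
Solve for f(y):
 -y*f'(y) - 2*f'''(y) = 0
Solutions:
 f(y) = C1 + Integral(C2*airyai(-2^(2/3)*y/2) + C3*airybi(-2^(2/3)*y/2), y)


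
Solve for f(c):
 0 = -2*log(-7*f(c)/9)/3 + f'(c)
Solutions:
 -3*Integral(1/(log(-_y) - 2*log(3) + log(7)), (_y, f(c)))/2 = C1 - c


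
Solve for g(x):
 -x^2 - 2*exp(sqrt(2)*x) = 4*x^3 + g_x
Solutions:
 g(x) = C1 - x^4 - x^3/3 - sqrt(2)*exp(sqrt(2)*x)


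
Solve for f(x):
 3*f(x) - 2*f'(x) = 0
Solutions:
 f(x) = C1*exp(3*x/2)


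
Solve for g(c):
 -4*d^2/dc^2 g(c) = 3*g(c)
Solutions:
 g(c) = C1*sin(sqrt(3)*c/2) + C2*cos(sqrt(3)*c/2)


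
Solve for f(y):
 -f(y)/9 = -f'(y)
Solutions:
 f(y) = C1*exp(y/9)


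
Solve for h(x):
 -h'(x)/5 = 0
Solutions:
 h(x) = C1


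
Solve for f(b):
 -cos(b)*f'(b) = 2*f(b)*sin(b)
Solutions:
 f(b) = C1*cos(b)^2


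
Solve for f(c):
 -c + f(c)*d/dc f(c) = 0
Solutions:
 f(c) = -sqrt(C1 + c^2)
 f(c) = sqrt(C1 + c^2)


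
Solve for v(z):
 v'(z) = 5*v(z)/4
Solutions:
 v(z) = C1*exp(5*z/4)


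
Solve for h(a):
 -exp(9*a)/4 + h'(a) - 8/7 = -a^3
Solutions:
 h(a) = C1 - a^4/4 + 8*a/7 + exp(9*a)/36


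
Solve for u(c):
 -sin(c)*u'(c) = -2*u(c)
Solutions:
 u(c) = C1*(cos(c) - 1)/(cos(c) + 1)


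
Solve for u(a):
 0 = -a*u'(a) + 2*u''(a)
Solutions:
 u(a) = C1 + C2*erfi(a/2)


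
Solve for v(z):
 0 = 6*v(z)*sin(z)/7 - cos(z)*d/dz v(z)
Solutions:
 v(z) = C1/cos(z)^(6/7)


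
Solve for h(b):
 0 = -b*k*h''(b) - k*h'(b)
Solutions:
 h(b) = C1 + C2*log(b)


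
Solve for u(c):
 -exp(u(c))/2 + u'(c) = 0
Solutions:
 u(c) = log(-1/(C1 + c)) + log(2)


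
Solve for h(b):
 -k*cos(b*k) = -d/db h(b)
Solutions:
 h(b) = C1 + sin(b*k)


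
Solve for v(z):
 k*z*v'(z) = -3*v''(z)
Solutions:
 v(z) = Piecewise((-sqrt(6)*sqrt(pi)*C1*erf(sqrt(6)*sqrt(k)*z/6)/(2*sqrt(k)) - C2, (k > 0) | (k < 0)), (-C1*z - C2, True))


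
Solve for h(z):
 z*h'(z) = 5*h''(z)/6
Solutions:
 h(z) = C1 + C2*erfi(sqrt(15)*z/5)


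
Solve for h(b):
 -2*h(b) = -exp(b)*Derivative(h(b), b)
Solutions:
 h(b) = C1*exp(-2*exp(-b))


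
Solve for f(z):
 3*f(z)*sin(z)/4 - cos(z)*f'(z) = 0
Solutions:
 f(z) = C1/cos(z)^(3/4)


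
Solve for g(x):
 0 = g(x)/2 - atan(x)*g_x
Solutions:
 g(x) = C1*exp(Integral(1/atan(x), x)/2)


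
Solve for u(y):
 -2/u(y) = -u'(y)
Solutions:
 u(y) = -sqrt(C1 + 4*y)
 u(y) = sqrt(C1 + 4*y)


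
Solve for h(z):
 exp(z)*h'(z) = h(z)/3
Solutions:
 h(z) = C1*exp(-exp(-z)/3)


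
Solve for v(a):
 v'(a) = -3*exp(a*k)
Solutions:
 v(a) = C1 - 3*exp(a*k)/k


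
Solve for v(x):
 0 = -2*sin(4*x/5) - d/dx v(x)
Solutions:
 v(x) = C1 + 5*cos(4*x/5)/2


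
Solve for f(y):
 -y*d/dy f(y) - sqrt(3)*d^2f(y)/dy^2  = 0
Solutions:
 f(y) = C1 + C2*erf(sqrt(2)*3^(3/4)*y/6)


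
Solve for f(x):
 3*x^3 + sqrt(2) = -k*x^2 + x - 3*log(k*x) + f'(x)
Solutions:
 f(x) = C1 + k*x^3/3 + 3*x^4/4 - x^2/2 + 3*x*log(k*x) + x*(-3 + sqrt(2))


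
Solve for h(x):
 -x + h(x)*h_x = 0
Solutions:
 h(x) = -sqrt(C1 + x^2)
 h(x) = sqrt(C1 + x^2)


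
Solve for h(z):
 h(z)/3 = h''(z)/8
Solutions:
 h(z) = C1*exp(-2*sqrt(6)*z/3) + C2*exp(2*sqrt(6)*z/3)


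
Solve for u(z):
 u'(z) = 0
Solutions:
 u(z) = C1


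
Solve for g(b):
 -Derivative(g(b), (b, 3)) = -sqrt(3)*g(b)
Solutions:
 g(b) = C3*exp(3^(1/6)*b) + (C1*sin(3^(2/3)*b/2) + C2*cos(3^(2/3)*b/2))*exp(-3^(1/6)*b/2)


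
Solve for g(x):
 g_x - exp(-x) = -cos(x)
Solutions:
 g(x) = C1 - sin(x) - exp(-x)


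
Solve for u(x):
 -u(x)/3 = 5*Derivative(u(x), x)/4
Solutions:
 u(x) = C1*exp(-4*x/15)


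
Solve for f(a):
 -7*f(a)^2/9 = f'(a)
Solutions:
 f(a) = 9/(C1 + 7*a)


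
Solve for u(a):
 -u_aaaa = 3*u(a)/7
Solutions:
 u(a) = (C1*sin(sqrt(2)*3^(1/4)*7^(3/4)*a/14) + C2*cos(sqrt(2)*3^(1/4)*7^(3/4)*a/14))*exp(-sqrt(2)*3^(1/4)*7^(3/4)*a/14) + (C3*sin(sqrt(2)*3^(1/4)*7^(3/4)*a/14) + C4*cos(sqrt(2)*3^(1/4)*7^(3/4)*a/14))*exp(sqrt(2)*3^(1/4)*7^(3/4)*a/14)


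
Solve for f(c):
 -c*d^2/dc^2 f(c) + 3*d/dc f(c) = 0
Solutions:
 f(c) = C1 + C2*c^4


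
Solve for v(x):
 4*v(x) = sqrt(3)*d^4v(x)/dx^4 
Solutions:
 v(x) = C1*exp(-sqrt(2)*3^(7/8)*x/3) + C2*exp(sqrt(2)*3^(7/8)*x/3) + C3*sin(sqrt(2)*3^(7/8)*x/3) + C4*cos(sqrt(2)*3^(7/8)*x/3)


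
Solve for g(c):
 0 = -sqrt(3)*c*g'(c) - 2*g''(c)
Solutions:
 g(c) = C1 + C2*erf(3^(1/4)*c/2)


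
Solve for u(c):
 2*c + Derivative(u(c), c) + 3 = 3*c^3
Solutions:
 u(c) = C1 + 3*c^4/4 - c^2 - 3*c


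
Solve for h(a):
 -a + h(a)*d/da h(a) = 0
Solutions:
 h(a) = -sqrt(C1 + a^2)
 h(a) = sqrt(C1 + a^2)


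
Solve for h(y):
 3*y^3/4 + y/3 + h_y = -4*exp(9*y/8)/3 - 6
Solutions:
 h(y) = C1 - 3*y^4/16 - y^2/6 - 6*y - 32*exp(9*y/8)/27


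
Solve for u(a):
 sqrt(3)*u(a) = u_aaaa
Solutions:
 u(a) = C1*exp(-3^(1/8)*a) + C2*exp(3^(1/8)*a) + C3*sin(3^(1/8)*a) + C4*cos(3^(1/8)*a)


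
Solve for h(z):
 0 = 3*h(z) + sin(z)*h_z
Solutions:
 h(z) = C1*(cos(z) + 1)^(3/2)/(cos(z) - 1)^(3/2)


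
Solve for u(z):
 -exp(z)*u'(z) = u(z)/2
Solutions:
 u(z) = C1*exp(exp(-z)/2)


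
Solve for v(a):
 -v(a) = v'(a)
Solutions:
 v(a) = C1*exp(-a)


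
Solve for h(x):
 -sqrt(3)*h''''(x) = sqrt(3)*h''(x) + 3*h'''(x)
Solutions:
 h(x) = C1 + C2*x + (C3*sin(x/2) + C4*cos(x/2))*exp(-sqrt(3)*x/2)


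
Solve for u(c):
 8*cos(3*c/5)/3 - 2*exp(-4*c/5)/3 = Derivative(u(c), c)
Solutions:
 u(c) = C1 + 40*sin(3*c/5)/9 + 5*exp(-4*c/5)/6


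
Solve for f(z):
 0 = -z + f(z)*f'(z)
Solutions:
 f(z) = -sqrt(C1 + z^2)
 f(z) = sqrt(C1 + z^2)


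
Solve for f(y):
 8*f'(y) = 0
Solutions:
 f(y) = C1


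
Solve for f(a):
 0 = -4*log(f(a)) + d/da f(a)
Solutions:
 li(f(a)) = C1 + 4*a


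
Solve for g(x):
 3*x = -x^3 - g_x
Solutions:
 g(x) = C1 - x^4/4 - 3*x^2/2


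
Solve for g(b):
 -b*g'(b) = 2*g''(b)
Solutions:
 g(b) = C1 + C2*erf(b/2)


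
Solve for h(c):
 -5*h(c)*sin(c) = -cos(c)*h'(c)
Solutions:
 h(c) = C1/cos(c)^5


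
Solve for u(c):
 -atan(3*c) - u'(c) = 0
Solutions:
 u(c) = C1 - c*atan(3*c) + log(9*c^2 + 1)/6


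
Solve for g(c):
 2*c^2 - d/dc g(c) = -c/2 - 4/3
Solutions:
 g(c) = C1 + 2*c^3/3 + c^2/4 + 4*c/3


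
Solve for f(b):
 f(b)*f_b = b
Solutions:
 f(b) = -sqrt(C1 + b^2)
 f(b) = sqrt(C1 + b^2)


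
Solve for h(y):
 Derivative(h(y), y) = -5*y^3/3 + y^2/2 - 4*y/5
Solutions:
 h(y) = C1 - 5*y^4/12 + y^3/6 - 2*y^2/5


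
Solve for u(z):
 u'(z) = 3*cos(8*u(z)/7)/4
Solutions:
 -3*z/4 - 7*log(sin(8*u(z)/7) - 1)/16 + 7*log(sin(8*u(z)/7) + 1)/16 = C1


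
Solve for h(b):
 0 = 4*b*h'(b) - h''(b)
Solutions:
 h(b) = C1 + C2*erfi(sqrt(2)*b)


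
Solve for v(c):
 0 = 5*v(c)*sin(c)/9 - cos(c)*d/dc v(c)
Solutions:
 v(c) = C1/cos(c)^(5/9)


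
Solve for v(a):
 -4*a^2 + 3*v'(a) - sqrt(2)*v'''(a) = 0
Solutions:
 v(a) = C1 + C2*exp(-2^(3/4)*sqrt(3)*a/2) + C3*exp(2^(3/4)*sqrt(3)*a/2) + 4*a^3/9 + 8*sqrt(2)*a/9


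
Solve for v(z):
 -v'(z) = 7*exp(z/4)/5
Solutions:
 v(z) = C1 - 28*exp(z/4)/5


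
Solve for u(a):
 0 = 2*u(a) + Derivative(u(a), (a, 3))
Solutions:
 u(a) = C3*exp(-2^(1/3)*a) + (C1*sin(2^(1/3)*sqrt(3)*a/2) + C2*cos(2^(1/3)*sqrt(3)*a/2))*exp(2^(1/3)*a/2)


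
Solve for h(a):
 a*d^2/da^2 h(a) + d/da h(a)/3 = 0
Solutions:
 h(a) = C1 + C2*a^(2/3)


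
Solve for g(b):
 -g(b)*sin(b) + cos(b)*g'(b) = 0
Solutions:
 g(b) = C1/cos(b)


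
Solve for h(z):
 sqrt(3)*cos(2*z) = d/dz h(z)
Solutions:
 h(z) = C1 + sqrt(3)*sin(2*z)/2


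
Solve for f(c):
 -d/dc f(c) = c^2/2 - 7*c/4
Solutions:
 f(c) = C1 - c^3/6 + 7*c^2/8


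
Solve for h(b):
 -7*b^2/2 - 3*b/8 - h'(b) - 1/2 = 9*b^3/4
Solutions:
 h(b) = C1 - 9*b^4/16 - 7*b^3/6 - 3*b^2/16 - b/2


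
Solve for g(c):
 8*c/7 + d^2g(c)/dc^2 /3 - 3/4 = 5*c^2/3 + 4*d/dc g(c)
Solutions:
 g(c) = C1 + C2*exp(12*c) - 5*c^3/36 + 109*c^2/1008 - 1025*c/6048


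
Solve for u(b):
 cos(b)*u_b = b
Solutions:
 u(b) = C1 + Integral(b/cos(b), b)


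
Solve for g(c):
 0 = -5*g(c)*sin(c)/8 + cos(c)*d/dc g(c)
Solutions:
 g(c) = C1/cos(c)^(5/8)


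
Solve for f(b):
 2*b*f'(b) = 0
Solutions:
 f(b) = C1


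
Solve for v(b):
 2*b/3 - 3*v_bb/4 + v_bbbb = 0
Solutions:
 v(b) = C1 + C2*b + C3*exp(-sqrt(3)*b/2) + C4*exp(sqrt(3)*b/2) + 4*b^3/27


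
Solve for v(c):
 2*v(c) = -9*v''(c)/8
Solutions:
 v(c) = C1*sin(4*c/3) + C2*cos(4*c/3)


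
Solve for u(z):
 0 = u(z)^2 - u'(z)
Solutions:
 u(z) = -1/(C1 + z)


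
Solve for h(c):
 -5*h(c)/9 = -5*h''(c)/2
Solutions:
 h(c) = C1*exp(-sqrt(2)*c/3) + C2*exp(sqrt(2)*c/3)


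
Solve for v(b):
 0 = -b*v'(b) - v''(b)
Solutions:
 v(b) = C1 + C2*erf(sqrt(2)*b/2)


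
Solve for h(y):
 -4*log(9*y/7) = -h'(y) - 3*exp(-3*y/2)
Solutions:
 h(y) = C1 + 4*y*log(y) + 4*y*(-log(7) - 1 + 2*log(3)) + 2*exp(-3*y/2)


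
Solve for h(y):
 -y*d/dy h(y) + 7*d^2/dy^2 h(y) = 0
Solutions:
 h(y) = C1 + C2*erfi(sqrt(14)*y/14)


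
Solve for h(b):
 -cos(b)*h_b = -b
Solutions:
 h(b) = C1 + Integral(b/cos(b), b)


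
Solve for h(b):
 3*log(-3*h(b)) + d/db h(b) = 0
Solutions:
 Integral(1/(log(-_y) + log(3)), (_y, h(b)))/3 = C1 - b


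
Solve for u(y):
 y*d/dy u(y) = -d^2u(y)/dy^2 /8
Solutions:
 u(y) = C1 + C2*erf(2*y)


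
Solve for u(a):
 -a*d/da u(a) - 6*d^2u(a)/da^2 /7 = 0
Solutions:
 u(a) = C1 + C2*erf(sqrt(21)*a/6)


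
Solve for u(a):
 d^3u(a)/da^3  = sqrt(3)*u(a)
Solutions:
 u(a) = C3*exp(3^(1/6)*a) + (C1*sin(3^(2/3)*a/2) + C2*cos(3^(2/3)*a/2))*exp(-3^(1/6)*a/2)


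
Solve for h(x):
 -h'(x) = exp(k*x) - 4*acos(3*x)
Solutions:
 h(x) = C1 + 4*x*acos(3*x) - 4*sqrt(1 - 9*x^2)/3 - Piecewise((exp(k*x)/k, Ne(k, 0)), (x, True))


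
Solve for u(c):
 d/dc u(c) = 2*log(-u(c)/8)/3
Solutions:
 -3*Integral(1/(log(-_y) - 3*log(2)), (_y, u(c)))/2 = C1 - c


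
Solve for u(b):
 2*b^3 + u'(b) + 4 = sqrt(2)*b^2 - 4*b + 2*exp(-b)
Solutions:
 u(b) = C1 - b^4/2 + sqrt(2)*b^3/3 - 2*b^2 - 4*b - 2*exp(-b)


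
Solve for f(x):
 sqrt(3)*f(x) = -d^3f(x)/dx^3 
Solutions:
 f(x) = C3*exp(-3^(1/6)*x) + (C1*sin(3^(2/3)*x/2) + C2*cos(3^(2/3)*x/2))*exp(3^(1/6)*x/2)


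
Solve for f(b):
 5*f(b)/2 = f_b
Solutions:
 f(b) = C1*exp(5*b/2)


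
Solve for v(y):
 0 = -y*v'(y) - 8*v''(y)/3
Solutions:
 v(y) = C1 + C2*erf(sqrt(3)*y/4)


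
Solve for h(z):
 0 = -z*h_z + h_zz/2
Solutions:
 h(z) = C1 + C2*erfi(z)


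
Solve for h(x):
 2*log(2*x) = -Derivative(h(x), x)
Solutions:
 h(x) = C1 - 2*x*log(x) - x*log(4) + 2*x


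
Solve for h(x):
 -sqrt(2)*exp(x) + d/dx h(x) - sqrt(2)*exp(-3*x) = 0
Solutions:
 h(x) = C1 + sqrt(2)*exp(x) - sqrt(2)*exp(-3*x)/3


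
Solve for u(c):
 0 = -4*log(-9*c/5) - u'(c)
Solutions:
 u(c) = C1 - 4*c*log(-c) + 4*c*(-2*log(3) + 1 + log(5))


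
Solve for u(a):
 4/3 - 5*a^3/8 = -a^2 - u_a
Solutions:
 u(a) = C1 + 5*a^4/32 - a^3/3 - 4*a/3


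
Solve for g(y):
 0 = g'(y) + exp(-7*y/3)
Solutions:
 g(y) = C1 + 3*exp(-7*y/3)/7


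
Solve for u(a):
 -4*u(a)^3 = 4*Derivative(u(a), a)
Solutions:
 u(a) = -sqrt(2)*sqrt(-1/(C1 - a))/2
 u(a) = sqrt(2)*sqrt(-1/(C1 - a))/2


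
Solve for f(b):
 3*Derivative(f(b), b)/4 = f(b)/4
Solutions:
 f(b) = C1*exp(b/3)


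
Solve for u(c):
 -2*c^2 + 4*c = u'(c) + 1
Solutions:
 u(c) = C1 - 2*c^3/3 + 2*c^2 - c


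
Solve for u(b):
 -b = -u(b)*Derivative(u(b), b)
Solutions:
 u(b) = -sqrt(C1 + b^2)
 u(b) = sqrt(C1 + b^2)


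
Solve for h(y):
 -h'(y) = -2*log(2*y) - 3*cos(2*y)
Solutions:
 h(y) = C1 + 2*y*log(y) - 2*y + 2*y*log(2) + 3*sin(2*y)/2


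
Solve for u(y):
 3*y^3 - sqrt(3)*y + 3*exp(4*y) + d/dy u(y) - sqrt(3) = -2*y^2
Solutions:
 u(y) = C1 - 3*y^4/4 - 2*y^3/3 + sqrt(3)*y^2/2 + sqrt(3)*y - 3*exp(4*y)/4


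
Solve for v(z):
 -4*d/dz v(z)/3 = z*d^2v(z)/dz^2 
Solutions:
 v(z) = C1 + C2/z^(1/3)


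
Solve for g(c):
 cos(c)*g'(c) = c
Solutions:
 g(c) = C1 + Integral(c/cos(c), c)


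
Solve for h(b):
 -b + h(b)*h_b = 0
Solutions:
 h(b) = -sqrt(C1 + b^2)
 h(b) = sqrt(C1 + b^2)


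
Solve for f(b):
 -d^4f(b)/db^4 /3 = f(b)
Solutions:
 f(b) = (C1*sin(sqrt(2)*3^(1/4)*b/2) + C2*cos(sqrt(2)*3^(1/4)*b/2))*exp(-sqrt(2)*3^(1/4)*b/2) + (C3*sin(sqrt(2)*3^(1/4)*b/2) + C4*cos(sqrt(2)*3^(1/4)*b/2))*exp(sqrt(2)*3^(1/4)*b/2)


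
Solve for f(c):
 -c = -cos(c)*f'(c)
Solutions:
 f(c) = C1 + Integral(c/cos(c), c)


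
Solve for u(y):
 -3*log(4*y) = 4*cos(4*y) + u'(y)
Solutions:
 u(y) = C1 - 3*y*log(y) - 6*y*log(2) + 3*y - sin(4*y)


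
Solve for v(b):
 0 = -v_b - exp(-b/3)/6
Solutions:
 v(b) = C1 + exp(-b/3)/2


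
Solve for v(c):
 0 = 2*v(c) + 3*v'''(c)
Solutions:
 v(c) = C3*exp(-2^(1/3)*3^(2/3)*c/3) + (C1*sin(2^(1/3)*3^(1/6)*c/2) + C2*cos(2^(1/3)*3^(1/6)*c/2))*exp(2^(1/3)*3^(2/3)*c/6)


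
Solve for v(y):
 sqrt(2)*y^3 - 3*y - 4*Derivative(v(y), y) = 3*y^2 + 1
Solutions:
 v(y) = C1 + sqrt(2)*y^4/16 - y^3/4 - 3*y^2/8 - y/4


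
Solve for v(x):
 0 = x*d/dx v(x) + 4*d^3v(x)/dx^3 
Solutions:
 v(x) = C1 + Integral(C2*airyai(-2^(1/3)*x/2) + C3*airybi(-2^(1/3)*x/2), x)


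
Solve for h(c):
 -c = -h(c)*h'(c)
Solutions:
 h(c) = -sqrt(C1 + c^2)
 h(c) = sqrt(C1 + c^2)


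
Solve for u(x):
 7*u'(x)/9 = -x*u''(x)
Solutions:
 u(x) = C1 + C2*x^(2/9)


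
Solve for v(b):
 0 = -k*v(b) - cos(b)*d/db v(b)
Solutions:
 v(b) = C1*exp(k*(log(sin(b) - 1) - log(sin(b) + 1))/2)


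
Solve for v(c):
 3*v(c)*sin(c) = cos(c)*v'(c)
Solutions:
 v(c) = C1/cos(c)^3


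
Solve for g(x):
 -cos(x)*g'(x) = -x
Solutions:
 g(x) = C1 + Integral(x/cos(x), x)


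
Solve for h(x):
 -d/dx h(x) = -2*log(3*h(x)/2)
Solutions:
 Integral(1/(-log(_y) - log(3) + log(2)), (_y, h(x)))/2 = C1 - x


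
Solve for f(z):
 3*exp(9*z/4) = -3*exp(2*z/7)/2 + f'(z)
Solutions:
 f(z) = C1 + 21*exp(2*z/7)/4 + 4*exp(9*z/4)/3


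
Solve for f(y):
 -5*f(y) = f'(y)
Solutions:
 f(y) = C1*exp(-5*y)


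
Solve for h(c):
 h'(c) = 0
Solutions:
 h(c) = C1


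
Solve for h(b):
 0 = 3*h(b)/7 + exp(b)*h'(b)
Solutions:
 h(b) = C1*exp(3*exp(-b)/7)


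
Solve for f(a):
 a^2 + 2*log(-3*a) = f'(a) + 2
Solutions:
 f(a) = C1 + a^3/3 + 2*a*log(-a) + 2*a*(-2 + log(3))


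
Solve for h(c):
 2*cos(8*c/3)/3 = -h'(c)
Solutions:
 h(c) = C1 - sin(8*c/3)/4


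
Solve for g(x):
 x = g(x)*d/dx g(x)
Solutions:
 g(x) = -sqrt(C1 + x^2)
 g(x) = sqrt(C1 + x^2)


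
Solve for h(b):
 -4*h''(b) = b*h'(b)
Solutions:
 h(b) = C1 + C2*erf(sqrt(2)*b/4)


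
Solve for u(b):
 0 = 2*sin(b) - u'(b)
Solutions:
 u(b) = C1 - 2*cos(b)


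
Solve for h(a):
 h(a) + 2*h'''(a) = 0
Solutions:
 h(a) = C3*exp(-2^(2/3)*a/2) + (C1*sin(2^(2/3)*sqrt(3)*a/4) + C2*cos(2^(2/3)*sqrt(3)*a/4))*exp(2^(2/3)*a/4)


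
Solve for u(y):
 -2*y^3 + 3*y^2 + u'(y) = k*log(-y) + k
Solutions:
 u(y) = C1 + k*y*log(-y) + y^4/2 - y^3


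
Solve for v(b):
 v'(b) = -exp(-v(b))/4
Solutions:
 v(b) = log(C1 - b/4)


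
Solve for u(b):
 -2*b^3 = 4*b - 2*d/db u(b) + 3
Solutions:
 u(b) = C1 + b^4/4 + b^2 + 3*b/2


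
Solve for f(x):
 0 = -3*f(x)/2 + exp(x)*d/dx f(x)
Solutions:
 f(x) = C1*exp(-3*exp(-x)/2)


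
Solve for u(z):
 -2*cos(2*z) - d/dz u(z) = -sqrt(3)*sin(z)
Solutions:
 u(z) = C1 - sin(2*z) - sqrt(3)*cos(z)


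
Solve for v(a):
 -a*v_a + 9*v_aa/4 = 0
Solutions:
 v(a) = C1 + C2*erfi(sqrt(2)*a/3)


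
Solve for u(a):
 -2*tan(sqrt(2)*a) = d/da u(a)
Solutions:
 u(a) = C1 + sqrt(2)*log(cos(sqrt(2)*a))


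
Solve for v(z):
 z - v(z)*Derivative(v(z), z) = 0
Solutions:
 v(z) = -sqrt(C1 + z^2)
 v(z) = sqrt(C1 + z^2)


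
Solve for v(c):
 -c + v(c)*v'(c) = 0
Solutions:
 v(c) = -sqrt(C1 + c^2)
 v(c) = sqrt(C1 + c^2)


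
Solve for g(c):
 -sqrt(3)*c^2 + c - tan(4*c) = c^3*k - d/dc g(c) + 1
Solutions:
 g(c) = C1 + c^4*k/4 + sqrt(3)*c^3/3 - c^2/2 + c - log(cos(4*c))/4


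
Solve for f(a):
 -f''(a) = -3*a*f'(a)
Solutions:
 f(a) = C1 + C2*erfi(sqrt(6)*a/2)


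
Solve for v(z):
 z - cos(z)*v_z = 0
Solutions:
 v(z) = C1 + Integral(z/cos(z), z)


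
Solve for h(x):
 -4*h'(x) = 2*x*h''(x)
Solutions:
 h(x) = C1 + C2/x


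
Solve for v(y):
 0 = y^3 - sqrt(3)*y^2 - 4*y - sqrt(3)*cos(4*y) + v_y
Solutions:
 v(y) = C1 - y^4/4 + sqrt(3)*y^3/3 + 2*y^2 + sqrt(3)*sin(4*y)/4


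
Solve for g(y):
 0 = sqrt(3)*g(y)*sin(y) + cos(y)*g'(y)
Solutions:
 g(y) = C1*cos(y)^(sqrt(3))


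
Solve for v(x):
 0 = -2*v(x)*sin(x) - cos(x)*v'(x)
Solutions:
 v(x) = C1*cos(x)^2


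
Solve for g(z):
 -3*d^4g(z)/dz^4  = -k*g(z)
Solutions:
 g(z) = C1*exp(-3^(3/4)*k^(1/4)*z/3) + C2*exp(3^(3/4)*k^(1/4)*z/3) + C3*exp(-3^(3/4)*I*k^(1/4)*z/3) + C4*exp(3^(3/4)*I*k^(1/4)*z/3)


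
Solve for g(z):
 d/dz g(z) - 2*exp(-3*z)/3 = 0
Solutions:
 g(z) = C1 - 2*exp(-3*z)/9


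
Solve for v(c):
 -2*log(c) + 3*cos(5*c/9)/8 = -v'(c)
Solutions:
 v(c) = C1 + 2*c*log(c) - 2*c - 27*sin(5*c/9)/40


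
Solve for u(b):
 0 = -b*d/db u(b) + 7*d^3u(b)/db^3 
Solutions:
 u(b) = C1 + Integral(C2*airyai(7^(2/3)*b/7) + C3*airybi(7^(2/3)*b/7), b)


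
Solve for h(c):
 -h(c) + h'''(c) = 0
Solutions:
 h(c) = C3*exp(c) + (C1*sin(sqrt(3)*c/2) + C2*cos(sqrt(3)*c/2))*exp(-c/2)


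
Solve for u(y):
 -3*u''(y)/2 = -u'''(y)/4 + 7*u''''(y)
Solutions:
 u(y) = C1 + C2*y + (C3*sin(sqrt(671)*y/56) + C4*cos(sqrt(671)*y/56))*exp(y/56)


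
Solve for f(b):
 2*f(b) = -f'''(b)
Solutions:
 f(b) = C3*exp(-2^(1/3)*b) + (C1*sin(2^(1/3)*sqrt(3)*b/2) + C2*cos(2^(1/3)*sqrt(3)*b/2))*exp(2^(1/3)*b/2)


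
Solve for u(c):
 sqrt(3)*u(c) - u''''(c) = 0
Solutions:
 u(c) = C1*exp(-3^(1/8)*c) + C2*exp(3^(1/8)*c) + C3*sin(3^(1/8)*c) + C4*cos(3^(1/8)*c)


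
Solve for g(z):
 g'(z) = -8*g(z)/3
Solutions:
 g(z) = C1*exp(-8*z/3)


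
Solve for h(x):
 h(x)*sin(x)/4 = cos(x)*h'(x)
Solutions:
 h(x) = C1/cos(x)^(1/4)


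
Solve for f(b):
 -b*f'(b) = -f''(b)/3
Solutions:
 f(b) = C1 + C2*erfi(sqrt(6)*b/2)


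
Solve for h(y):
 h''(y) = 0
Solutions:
 h(y) = C1 + C2*y


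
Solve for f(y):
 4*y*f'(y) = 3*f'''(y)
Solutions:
 f(y) = C1 + Integral(C2*airyai(6^(2/3)*y/3) + C3*airybi(6^(2/3)*y/3), y)


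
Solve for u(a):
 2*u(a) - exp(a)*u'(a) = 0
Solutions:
 u(a) = C1*exp(-2*exp(-a))


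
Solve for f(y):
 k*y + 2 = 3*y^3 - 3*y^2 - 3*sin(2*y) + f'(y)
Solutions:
 f(y) = C1 + k*y^2/2 - 3*y^4/4 + y^3 + 2*y - 3*cos(2*y)/2


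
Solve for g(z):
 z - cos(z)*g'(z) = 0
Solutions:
 g(z) = C1 + Integral(z/cos(z), z)


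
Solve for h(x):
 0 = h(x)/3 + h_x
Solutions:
 h(x) = C1*exp(-x/3)


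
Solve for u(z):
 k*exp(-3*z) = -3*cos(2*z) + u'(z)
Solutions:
 u(z) = C1 - k*exp(-3*z)/3 + 3*sin(2*z)/2


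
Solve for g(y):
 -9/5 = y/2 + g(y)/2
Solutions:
 g(y) = -y - 18/5


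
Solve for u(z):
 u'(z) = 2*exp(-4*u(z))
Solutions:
 u(z) = log(-I*(C1 + 8*z)^(1/4))
 u(z) = log(I*(C1 + 8*z)^(1/4))
 u(z) = log(-(C1 + 8*z)^(1/4))
 u(z) = log(C1 + 8*z)/4


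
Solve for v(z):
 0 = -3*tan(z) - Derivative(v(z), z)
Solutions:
 v(z) = C1 + 3*log(cos(z))


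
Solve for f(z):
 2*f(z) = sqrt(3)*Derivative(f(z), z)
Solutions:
 f(z) = C1*exp(2*sqrt(3)*z/3)


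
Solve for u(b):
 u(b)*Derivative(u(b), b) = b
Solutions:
 u(b) = -sqrt(C1 + b^2)
 u(b) = sqrt(C1 + b^2)


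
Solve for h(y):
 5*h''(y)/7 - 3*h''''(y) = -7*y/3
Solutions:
 h(y) = C1 + C2*y + C3*exp(-sqrt(105)*y/21) + C4*exp(sqrt(105)*y/21) - 49*y^3/90


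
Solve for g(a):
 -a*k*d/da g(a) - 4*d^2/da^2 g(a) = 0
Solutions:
 g(a) = Piecewise((-sqrt(2)*sqrt(pi)*C1*erf(sqrt(2)*a*sqrt(k)/4)/sqrt(k) - C2, (k > 0) | (k < 0)), (-C1*a - C2, True))


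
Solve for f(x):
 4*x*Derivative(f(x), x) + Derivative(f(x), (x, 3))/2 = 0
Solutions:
 f(x) = C1 + Integral(C2*airyai(-2*x) + C3*airybi(-2*x), x)


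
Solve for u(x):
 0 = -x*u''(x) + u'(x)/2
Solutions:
 u(x) = C1 + C2*x^(3/2)


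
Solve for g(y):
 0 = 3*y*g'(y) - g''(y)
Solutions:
 g(y) = C1 + C2*erfi(sqrt(6)*y/2)


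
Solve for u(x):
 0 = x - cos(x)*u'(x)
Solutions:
 u(x) = C1 + Integral(x/cos(x), x)


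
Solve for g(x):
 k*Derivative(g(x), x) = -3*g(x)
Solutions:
 g(x) = C1*exp(-3*x/k)


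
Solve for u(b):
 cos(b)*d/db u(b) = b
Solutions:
 u(b) = C1 + Integral(b/cos(b), b)


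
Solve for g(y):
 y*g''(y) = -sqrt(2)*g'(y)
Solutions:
 g(y) = C1 + C2*y^(1 - sqrt(2))


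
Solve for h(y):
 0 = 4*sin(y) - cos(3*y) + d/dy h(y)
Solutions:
 h(y) = C1 + sin(3*y)/3 + 4*cos(y)


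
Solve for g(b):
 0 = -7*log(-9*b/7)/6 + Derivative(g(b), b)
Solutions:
 g(b) = C1 + 7*b*log(-b)/6 + 7*b*(-log(7) - 1 + 2*log(3))/6


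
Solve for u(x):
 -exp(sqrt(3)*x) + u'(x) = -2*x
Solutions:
 u(x) = C1 - x^2 + sqrt(3)*exp(sqrt(3)*x)/3


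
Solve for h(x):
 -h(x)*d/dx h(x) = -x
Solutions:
 h(x) = -sqrt(C1 + x^2)
 h(x) = sqrt(C1 + x^2)


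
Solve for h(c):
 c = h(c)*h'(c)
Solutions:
 h(c) = -sqrt(C1 + c^2)
 h(c) = sqrt(C1 + c^2)


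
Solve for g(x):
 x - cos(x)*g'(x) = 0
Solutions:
 g(x) = C1 + Integral(x/cos(x), x)


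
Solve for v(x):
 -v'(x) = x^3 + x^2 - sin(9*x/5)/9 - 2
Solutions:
 v(x) = C1 - x^4/4 - x^3/3 + 2*x - 5*cos(9*x/5)/81


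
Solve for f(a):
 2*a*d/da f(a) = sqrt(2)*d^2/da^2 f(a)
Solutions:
 f(a) = C1 + C2*erfi(2^(3/4)*a/2)


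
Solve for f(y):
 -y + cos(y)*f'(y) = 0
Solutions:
 f(y) = C1 + Integral(y/cos(y), y)


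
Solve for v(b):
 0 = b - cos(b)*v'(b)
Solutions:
 v(b) = C1 + Integral(b/cos(b), b)


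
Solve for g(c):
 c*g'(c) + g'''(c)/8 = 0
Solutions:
 g(c) = C1 + Integral(C2*airyai(-2*c) + C3*airybi(-2*c), c)


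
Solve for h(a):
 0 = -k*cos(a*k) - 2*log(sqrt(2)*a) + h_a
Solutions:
 h(a) = C1 + 2*a*log(a) - 2*a + a*log(2) + k*Piecewise((sin(a*k)/k, Ne(k, 0)), (a, True))


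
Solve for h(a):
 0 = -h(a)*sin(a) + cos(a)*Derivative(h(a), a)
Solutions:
 h(a) = C1/cos(a)


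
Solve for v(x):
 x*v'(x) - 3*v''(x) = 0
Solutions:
 v(x) = C1 + C2*erfi(sqrt(6)*x/6)


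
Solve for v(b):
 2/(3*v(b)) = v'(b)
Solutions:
 v(b) = -sqrt(C1 + 12*b)/3
 v(b) = sqrt(C1 + 12*b)/3


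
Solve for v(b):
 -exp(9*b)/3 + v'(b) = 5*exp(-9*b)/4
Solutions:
 v(b) = C1 + exp(9*b)/27 - 5*exp(-9*b)/36


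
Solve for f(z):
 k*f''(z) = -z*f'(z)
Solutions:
 f(z) = C1 + C2*sqrt(k)*erf(sqrt(2)*z*sqrt(1/k)/2)


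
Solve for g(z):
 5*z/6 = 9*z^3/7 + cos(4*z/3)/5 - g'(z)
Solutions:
 g(z) = C1 + 9*z^4/28 - 5*z^2/12 + 3*sin(4*z/3)/20


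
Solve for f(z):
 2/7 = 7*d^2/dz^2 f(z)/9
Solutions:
 f(z) = C1 + C2*z + 9*z^2/49


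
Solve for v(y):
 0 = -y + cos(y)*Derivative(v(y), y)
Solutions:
 v(y) = C1 + Integral(y/cos(y), y)


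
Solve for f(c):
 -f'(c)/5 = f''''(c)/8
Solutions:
 f(c) = C1 + C4*exp(-2*5^(2/3)*c/5) + (C2*sin(sqrt(3)*5^(2/3)*c/5) + C3*cos(sqrt(3)*5^(2/3)*c/5))*exp(5^(2/3)*c/5)


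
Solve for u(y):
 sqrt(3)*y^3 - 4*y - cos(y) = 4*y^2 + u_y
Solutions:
 u(y) = C1 + sqrt(3)*y^4/4 - 4*y^3/3 - 2*y^2 - sin(y)


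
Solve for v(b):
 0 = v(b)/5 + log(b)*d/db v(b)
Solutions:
 v(b) = C1*exp(-li(b)/5)


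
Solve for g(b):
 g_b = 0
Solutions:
 g(b) = C1


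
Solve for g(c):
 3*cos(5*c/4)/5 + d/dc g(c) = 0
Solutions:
 g(c) = C1 - 12*sin(5*c/4)/25


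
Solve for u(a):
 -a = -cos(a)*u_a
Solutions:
 u(a) = C1 + Integral(a/cos(a), a)


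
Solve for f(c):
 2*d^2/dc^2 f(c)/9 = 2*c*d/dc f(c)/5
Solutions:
 f(c) = C1 + C2*erfi(3*sqrt(10)*c/10)


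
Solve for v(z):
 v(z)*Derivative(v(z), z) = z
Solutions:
 v(z) = -sqrt(C1 + z^2)
 v(z) = sqrt(C1 + z^2)


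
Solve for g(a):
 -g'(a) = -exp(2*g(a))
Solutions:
 g(a) = log(-sqrt(-1/(C1 + a))) - log(2)/2
 g(a) = log(-1/(C1 + a))/2 - log(2)/2


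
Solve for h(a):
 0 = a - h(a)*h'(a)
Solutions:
 h(a) = -sqrt(C1 + a^2)
 h(a) = sqrt(C1 + a^2)


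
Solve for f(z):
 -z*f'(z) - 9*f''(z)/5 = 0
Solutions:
 f(z) = C1 + C2*erf(sqrt(10)*z/6)


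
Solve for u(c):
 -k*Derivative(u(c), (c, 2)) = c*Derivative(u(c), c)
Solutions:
 u(c) = C1 + C2*sqrt(k)*erf(sqrt(2)*c*sqrt(1/k)/2)


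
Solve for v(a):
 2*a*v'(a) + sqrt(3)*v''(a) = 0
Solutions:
 v(a) = C1 + C2*erf(3^(3/4)*a/3)


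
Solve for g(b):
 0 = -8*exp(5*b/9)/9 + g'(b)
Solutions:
 g(b) = C1 + 8*exp(5*b/9)/5


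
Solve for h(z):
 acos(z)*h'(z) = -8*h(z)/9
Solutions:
 h(z) = C1*exp(-8*Integral(1/acos(z), z)/9)


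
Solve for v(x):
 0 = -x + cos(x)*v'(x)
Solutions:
 v(x) = C1 + Integral(x/cos(x), x)


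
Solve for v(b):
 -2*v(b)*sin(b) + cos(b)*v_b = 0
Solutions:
 v(b) = C1/cos(b)^2


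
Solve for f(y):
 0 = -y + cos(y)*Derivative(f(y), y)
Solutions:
 f(y) = C1 + Integral(y/cos(y), y)


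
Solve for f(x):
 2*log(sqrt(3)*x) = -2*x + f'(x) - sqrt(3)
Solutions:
 f(x) = C1 + x^2 + 2*x*log(x) - 2*x + x*log(3) + sqrt(3)*x


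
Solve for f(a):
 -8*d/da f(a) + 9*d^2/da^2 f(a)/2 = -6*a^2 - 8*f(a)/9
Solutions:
 f(a) = C1*exp(4*a*(2 - sqrt(3))/9) + C2*exp(4*a*(sqrt(3) + 2)/9) - 27*a^2/4 - 243*a/2 - 32805/32


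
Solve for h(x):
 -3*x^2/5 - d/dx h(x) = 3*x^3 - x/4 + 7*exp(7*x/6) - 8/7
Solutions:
 h(x) = C1 - 3*x^4/4 - x^3/5 + x^2/8 + 8*x/7 - 6*exp(7*x/6)


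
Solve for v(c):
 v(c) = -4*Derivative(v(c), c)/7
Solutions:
 v(c) = C1*exp(-7*c/4)


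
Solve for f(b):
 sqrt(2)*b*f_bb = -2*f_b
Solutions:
 f(b) = C1 + C2*b^(1 - sqrt(2))


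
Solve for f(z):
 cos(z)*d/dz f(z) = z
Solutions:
 f(z) = C1 + Integral(z/cos(z), z)


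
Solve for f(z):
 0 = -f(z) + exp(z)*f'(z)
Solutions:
 f(z) = C1*exp(-exp(-z))


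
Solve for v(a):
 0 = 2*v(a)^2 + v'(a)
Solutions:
 v(a) = 1/(C1 + 2*a)


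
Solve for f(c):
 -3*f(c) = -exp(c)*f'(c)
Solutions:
 f(c) = C1*exp(-3*exp(-c))


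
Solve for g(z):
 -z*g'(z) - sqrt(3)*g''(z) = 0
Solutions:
 g(z) = C1 + C2*erf(sqrt(2)*3^(3/4)*z/6)


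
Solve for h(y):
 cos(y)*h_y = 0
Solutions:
 h(y) = C1


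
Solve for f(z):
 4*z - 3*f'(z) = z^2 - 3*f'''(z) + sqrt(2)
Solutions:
 f(z) = C1 + C2*exp(-z) + C3*exp(z) - z^3/9 + 2*z^2/3 - 2*z/3 - sqrt(2)*z/3


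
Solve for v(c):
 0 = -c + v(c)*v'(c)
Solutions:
 v(c) = -sqrt(C1 + c^2)
 v(c) = sqrt(C1 + c^2)


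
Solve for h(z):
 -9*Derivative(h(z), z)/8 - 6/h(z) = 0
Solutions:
 h(z) = -sqrt(C1 - 96*z)/3
 h(z) = sqrt(C1 - 96*z)/3


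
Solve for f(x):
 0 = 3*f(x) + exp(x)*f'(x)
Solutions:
 f(x) = C1*exp(3*exp(-x))


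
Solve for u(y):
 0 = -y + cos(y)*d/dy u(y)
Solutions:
 u(y) = C1 + Integral(y/cos(y), y)


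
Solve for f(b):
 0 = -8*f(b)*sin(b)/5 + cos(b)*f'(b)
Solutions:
 f(b) = C1/cos(b)^(8/5)


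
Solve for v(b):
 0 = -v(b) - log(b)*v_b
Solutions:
 v(b) = C1*exp(-li(b))


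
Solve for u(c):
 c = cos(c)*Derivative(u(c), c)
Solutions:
 u(c) = C1 + Integral(c/cos(c), c)


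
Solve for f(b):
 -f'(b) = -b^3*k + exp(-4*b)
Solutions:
 f(b) = C1 + b^4*k/4 + exp(-4*b)/4


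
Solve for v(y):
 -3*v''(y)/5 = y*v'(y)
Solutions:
 v(y) = C1 + C2*erf(sqrt(30)*y/6)


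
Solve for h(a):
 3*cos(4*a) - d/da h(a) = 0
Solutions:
 h(a) = C1 + 3*sin(4*a)/4


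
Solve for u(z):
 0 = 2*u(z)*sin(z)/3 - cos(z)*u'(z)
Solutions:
 u(z) = C1/cos(z)^(2/3)


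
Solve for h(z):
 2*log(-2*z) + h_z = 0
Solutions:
 h(z) = C1 - 2*z*log(-z) + 2*z*(1 - log(2))


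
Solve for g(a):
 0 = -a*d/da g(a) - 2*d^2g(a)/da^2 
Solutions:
 g(a) = C1 + C2*erf(a/2)


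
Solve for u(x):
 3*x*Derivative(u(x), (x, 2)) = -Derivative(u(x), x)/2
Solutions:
 u(x) = C1 + C2*x^(5/6)


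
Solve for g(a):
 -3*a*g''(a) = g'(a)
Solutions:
 g(a) = C1 + C2*a^(2/3)


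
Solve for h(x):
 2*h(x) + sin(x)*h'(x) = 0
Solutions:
 h(x) = C1*(cos(x) + 1)/(cos(x) - 1)


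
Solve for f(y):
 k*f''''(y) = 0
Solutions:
 f(y) = C1 + C2*y + C3*y^2 + C4*y^3


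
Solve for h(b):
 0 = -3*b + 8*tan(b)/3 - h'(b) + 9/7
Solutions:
 h(b) = C1 - 3*b^2/2 + 9*b/7 - 8*log(cos(b))/3


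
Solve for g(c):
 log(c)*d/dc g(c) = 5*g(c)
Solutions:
 g(c) = C1*exp(5*li(c))


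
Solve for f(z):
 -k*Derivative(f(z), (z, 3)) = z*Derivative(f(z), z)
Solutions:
 f(z) = C1 + Integral(C2*airyai(z*(-1/k)^(1/3)) + C3*airybi(z*(-1/k)^(1/3)), z)


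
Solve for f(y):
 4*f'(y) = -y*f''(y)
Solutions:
 f(y) = C1 + C2/y^3


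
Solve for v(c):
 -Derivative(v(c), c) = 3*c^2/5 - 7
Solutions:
 v(c) = C1 - c^3/5 + 7*c


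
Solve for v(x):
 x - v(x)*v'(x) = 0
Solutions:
 v(x) = -sqrt(C1 + x^2)
 v(x) = sqrt(C1 + x^2)


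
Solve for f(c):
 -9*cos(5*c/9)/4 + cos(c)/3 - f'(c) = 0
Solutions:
 f(c) = C1 - 81*sin(5*c/9)/20 + sin(c)/3


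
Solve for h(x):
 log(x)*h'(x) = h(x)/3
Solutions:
 h(x) = C1*exp(li(x)/3)


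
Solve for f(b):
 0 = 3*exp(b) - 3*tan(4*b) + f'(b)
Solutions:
 f(b) = C1 - 3*exp(b) - 3*log(cos(4*b))/4


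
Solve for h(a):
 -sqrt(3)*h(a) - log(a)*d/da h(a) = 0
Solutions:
 h(a) = C1*exp(-sqrt(3)*li(a))


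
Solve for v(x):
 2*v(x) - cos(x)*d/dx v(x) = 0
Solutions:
 v(x) = C1*(sin(x) + 1)/(sin(x) - 1)


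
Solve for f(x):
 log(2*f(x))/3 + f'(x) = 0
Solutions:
 3*Integral(1/(log(_y) + log(2)), (_y, f(x))) = C1 - x


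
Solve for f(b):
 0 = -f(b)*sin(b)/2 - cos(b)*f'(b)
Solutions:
 f(b) = C1*sqrt(cos(b))


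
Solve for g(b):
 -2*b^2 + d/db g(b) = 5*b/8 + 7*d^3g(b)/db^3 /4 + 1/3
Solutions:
 g(b) = C1 + C2*exp(-2*sqrt(7)*b/7) + C3*exp(2*sqrt(7)*b/7) + 2*b^3/3 + 5*b^2/16 + 22*b/3


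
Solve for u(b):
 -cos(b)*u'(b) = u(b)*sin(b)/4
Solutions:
 u(b) = C1*cos(b)^(1/4)


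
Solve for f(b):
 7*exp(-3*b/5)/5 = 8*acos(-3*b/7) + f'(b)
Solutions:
 f(b) = C1 - 8*b*acos(-3*b/7) - 8*sqrt(49 - 9*b^2)/3 - 7*exp(-3*b/5)/3


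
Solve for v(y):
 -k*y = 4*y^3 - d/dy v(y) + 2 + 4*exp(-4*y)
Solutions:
 v(y) = C1 + k*y^2/2 + y^4 + 2*y - exp(-4*y)


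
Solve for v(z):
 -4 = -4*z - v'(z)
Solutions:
 v(z) = C1 - 2*z^2 + 4*z


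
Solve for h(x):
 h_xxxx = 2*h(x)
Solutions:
 h(x) = C1*exp(-2^(1/4)*x) + C2*exp(2^(1/4)*x) + C3*sin(2^(1/4)*x) + C4*cos(2^(1/4)*x)


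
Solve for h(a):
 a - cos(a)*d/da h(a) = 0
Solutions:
 h(a) = C1 + Integral(a/cos(a), a)


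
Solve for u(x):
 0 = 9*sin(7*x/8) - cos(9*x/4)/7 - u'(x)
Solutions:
 u(x) = C1 - 4*sin(9*x/4)/63 - 72*cos(7*x/8)/7


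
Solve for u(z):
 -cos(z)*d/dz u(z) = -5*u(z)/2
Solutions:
 u(z) = C1*(sin(z) + 1)^(5/4)/(sin(z) - 1)^(5/4)


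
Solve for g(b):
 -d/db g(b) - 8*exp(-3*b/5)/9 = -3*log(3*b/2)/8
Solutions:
 g(b) = C1 + 3*b*log(b)/8 + 3*b*(-1 - log(2) + log(3))/8 + 40*exp(-3*b/5)/27


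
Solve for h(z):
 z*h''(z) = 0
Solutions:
 h(z) = C1 + C2*z


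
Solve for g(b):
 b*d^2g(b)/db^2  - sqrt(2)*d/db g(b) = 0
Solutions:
 g(b) = C1 + C2*b^(1 + sqrt(2))


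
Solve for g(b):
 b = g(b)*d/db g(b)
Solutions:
 g(b) = -sqrt(C1 + b^2)
 g(b) = sqrt(C1 + b^2)


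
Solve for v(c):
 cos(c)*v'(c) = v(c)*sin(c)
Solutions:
 v(c) = C1/cos(c)


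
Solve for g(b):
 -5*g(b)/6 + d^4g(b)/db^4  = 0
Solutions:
 g(b) = C1*exp(-5^(1/4)*6^(3/4)*b/6) + C2*exp(5^(1/4)*6^(3/4)*b/6) + C3*sin(5^(1/4)*6^(3/4)*b/6) + C4*cos(5^(1/4)*6^(3/4)*b/6)


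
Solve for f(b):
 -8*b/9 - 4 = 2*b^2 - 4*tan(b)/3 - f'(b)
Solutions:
 f(b) = C1 + 2*b^3/3 + 4*b^2/9 + 4*b + 4*log(cos(b))/3


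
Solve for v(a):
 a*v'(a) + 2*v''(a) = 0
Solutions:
 v(a) = C1 + C2*erf(a/2)


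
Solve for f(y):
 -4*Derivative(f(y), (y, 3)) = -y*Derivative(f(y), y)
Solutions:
 f(y) = C1 + Integral(C2*airyai(2^(1/3)*y/2) + C3*airybi(2^(1/3)*y/2), y)


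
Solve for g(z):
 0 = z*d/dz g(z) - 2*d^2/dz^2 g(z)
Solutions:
 g(z) = C1 + C2*erfi(z/2)


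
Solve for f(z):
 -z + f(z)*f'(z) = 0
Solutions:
 f(z) = -sqrt(C1 + z^2)
 f(z) = sqrt(C1 + z^2)


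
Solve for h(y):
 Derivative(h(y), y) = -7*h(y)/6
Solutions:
 h(y) = C1*exp(-7*y/6)


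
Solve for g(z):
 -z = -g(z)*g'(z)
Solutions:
 g(z) = -sqrt(C1 + z^2)
 g(z) = sqrt(C1 + z^2)


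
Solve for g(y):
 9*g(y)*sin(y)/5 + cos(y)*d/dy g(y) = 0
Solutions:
 g(y) = C1*cos(y)^(9/5)


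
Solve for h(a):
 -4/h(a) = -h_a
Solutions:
 h(a) = -sqrt(C1 + 8*a)
 h(a) = sqrt(C1 + 8*a)


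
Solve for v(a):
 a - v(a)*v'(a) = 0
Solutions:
 v(a) = -sqrt(C1 + a^2)
 v(a) = sqrt(C1 + a^2)


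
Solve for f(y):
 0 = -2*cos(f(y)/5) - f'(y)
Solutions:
 2*y - 5*log(sin(f(y)/5) - 1)/2 + 5*log(sin(f(y)/5) + 1)/2 = C1


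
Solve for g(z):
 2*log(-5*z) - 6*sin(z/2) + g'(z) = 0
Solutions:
 g(z) = C1 - 2*z*log(-z) - 2*z*log(5) + 2*z - 12*cos(z/2)


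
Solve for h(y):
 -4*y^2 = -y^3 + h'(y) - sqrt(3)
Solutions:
 h(y) = C1 + y^4/4 - 4*y^3/3 + sqrt(3)*y


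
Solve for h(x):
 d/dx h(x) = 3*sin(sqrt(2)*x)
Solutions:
 h(x) = C1 - 3*sqrt(2)*cos(sqrt(2)*x)/2


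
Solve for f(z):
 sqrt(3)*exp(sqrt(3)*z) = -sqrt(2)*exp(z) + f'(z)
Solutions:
 f(z) = C1 + sqrt(2)*exp(z) + exp(sqrt(3)*z)


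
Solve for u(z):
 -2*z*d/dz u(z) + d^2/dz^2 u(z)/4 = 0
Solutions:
 u(z) = C1 + C2*erfi(2*z)


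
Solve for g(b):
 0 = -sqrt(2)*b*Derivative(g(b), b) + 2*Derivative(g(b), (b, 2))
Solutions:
 g(b) = C1 + C2*erfi(2^(1/4)*b/2)


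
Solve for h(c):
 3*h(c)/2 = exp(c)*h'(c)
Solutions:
 h(c) = C1*exp(-3*exp(-c)/2)


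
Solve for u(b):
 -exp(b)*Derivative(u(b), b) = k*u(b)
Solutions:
 u(b) = C1*exp(k*exp(-b))


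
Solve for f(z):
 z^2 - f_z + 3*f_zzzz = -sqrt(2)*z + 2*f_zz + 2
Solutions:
 f(z) = C1 + C4*exp(z) + z^3/3 - 2*z^2 + sqrt(2)*z^2/2 - 2*sqrt(2)*z + 6*z + (C2*sin(sqrt(3)*z/6) + C3*cos(sqrt(3)*z/6))*exp(-z/2)


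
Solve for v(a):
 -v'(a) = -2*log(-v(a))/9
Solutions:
 -li(-v(a)) = C1 + 2*a/9


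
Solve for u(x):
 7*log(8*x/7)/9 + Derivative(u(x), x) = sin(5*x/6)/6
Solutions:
 u(x) = C1 - 7*x*log(x)/9 - 7*x*log(2)/3 + 7*x/9 + 7*x*log(7)/9 - cos(5*x/6)/5


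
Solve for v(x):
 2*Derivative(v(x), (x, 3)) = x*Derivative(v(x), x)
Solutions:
 v(x) = C1 + Integral(C2*airyai(2^(2/3)*x/2) + C3*airybi(2^(2/3)*x/2), x)


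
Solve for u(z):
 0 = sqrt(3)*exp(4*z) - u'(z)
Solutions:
 u(z) = C1 + sqrt(3)*exp(4*z)/4


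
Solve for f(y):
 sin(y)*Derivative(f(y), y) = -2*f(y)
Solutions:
 f(y) = C1*(cos(y) + 1)/(cos(y) - 1)


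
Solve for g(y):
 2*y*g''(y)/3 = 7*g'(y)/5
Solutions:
 g(y) = C1 + C2*y^(31/10)


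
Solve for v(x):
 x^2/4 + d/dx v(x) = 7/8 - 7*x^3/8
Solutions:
 v(x) = C1 - 7*x^4/32 - x^3/12 + 7*x/8


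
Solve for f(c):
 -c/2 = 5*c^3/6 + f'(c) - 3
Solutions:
 f(c) = C1 - 5*c^4/24 - c^2/4 + 3*c


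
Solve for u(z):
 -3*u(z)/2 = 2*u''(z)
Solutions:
 u(z) = C1*sin(sqrt(3)*z/2) + C2*cos(sqrt(3)*z/2)


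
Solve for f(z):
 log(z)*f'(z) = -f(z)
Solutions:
 f(z) = C1*exp(-li(z))


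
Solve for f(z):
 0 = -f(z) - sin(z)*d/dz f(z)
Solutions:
 f(z) = C1*sqrt(cos(z) + 1)/sqrt(cos(z) - 1)


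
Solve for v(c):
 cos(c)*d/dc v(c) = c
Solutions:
 v(c) = C1 + Integral(c/cos(c), c)


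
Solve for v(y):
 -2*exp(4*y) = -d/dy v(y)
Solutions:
 v(y) = C1 + exp(4*y)/2


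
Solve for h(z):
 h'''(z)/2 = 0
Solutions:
 h(z) = C1 + C2*z + C3*z^2


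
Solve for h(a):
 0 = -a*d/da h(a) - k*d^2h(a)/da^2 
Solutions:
 h(a) = C1 + C2*sqrt(k)*erf(sqrt(2)*a*sqrt(1/k)/2)


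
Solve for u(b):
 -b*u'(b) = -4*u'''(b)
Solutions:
 u(b) = C1 + Integral(C2*airyai(2^(1/3)*b/2) + C3*airybi(2^(1/3)*b/2), b)
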